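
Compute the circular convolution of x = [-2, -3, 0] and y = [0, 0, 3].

(x ⊛ y)[n] = Σ(m=0 to 2) x[m] · y[(n-m) mod 3]

Computing each output sample:
(x ⊛ y)[0] = -9
(x ⊛ y)[1] = 0
(x ⊛ y)[2] = -6

x ⊛ y = [-9, 0, -6]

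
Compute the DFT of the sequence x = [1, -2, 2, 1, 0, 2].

X[k] = Σ(n=0 to 5) x[n] · ω_6^(nk)
where ω_6 = e^(-2πi/6)

Computing each X[k]:
X[0] = 4
X[1] = -1.0000+1.7321i
X[2] = 1.0000+5.1962i
X[3] = 2
X[4] = 1.0000-5.1962i
X[5] = -1.0000-1.7321i

X = [4, -1.0000+1.7321i, 1.0000+5.1962i, 2, 1.0000-5.1962i, -1.0000-1.7321i]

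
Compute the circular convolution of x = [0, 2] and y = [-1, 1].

(x ⊛ y)[n] = Σ(m=0 to 1) x[m] · y[(n-m) mod 2]

Computing each output sample:
(x ⊛ y)[0] = 2
(x ⊛ y)[1] = -2

x ⊛ y = [2, -2]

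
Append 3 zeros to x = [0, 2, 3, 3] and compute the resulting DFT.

Original 4-point DFT: [8, -3+1i, -2, -3-1i]
Zero-padded 7-point DFT provides frequency interpolation.

DFT_7([x, 0, ...]) = [8, -2.1235-5.7901i, -1.2775+1.6973i, -0.5990-1.4471i, -0.5990+1.4471i, -1.2775-1.6973i, -2.1235+5.7901i]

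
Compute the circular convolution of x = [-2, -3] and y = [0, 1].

(x ⊛ y)[n] = Σ(m=0 to 1) x[m] · y[(n-m) mod 2]

Computing each output sample:
(x ⊛ y)[0] = -3
(x ⊛ y)[1] = -2

x ⊛ y = [-3, -2]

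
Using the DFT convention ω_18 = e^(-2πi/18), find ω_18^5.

ω_18^5 = e^(-2πi·5/18)
= cos(-2π·5/18) + i·sin(-2π·5/18)
= cos(-10π/18) + i·sin(-10π/18)

ω_18^5 = cos(-10π/18) + i·sin(-10π/18) = -0.1736-0.9848i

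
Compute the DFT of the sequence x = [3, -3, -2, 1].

X[k] = Σ(n=0 to 3) x[n] · ω_4^(nk)
where ω_4 = e^(-2πi/4)

Computing each X[k]:
X[0] = -1
X[1] = 5+4i
X[2] = 3
X[3] = 5-4i

X = [-1, 5+4i, 3, 5-4i]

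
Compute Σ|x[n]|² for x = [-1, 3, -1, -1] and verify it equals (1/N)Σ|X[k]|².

Time domain:
Σ|x[n]|² = |-1|² + |3|² + |-1|² + |-1|² = 12.0000

Frequency domain:
(1/4)Σ|X[k]|² = (1/4)(|0|² + |-4i|² + |-4|² + |4i|²) = (1/4)·48.0000 = 12.0000

Both sides agree, confirming Parseval's theorem.

Σ|x[n]|² = (1/N)Σ|X[k]|² = 12.0000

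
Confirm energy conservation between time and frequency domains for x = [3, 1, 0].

Time domain:
Σ|x[n]|² = |3|² + |1|² + |0|² = 10.0000

Frequency domain:
(1/3)Σ|X[k]|² = (1/3)(|4|² + |2.5000-0.8660i|² + |2.5000+0.8660i|²) = (1/3)·30.0000 = 10.0000

Both sides agree, confirming Parseval's theorem.

Σ|x[n]|² = (1/N)Σ|X[k]|² = 10.0000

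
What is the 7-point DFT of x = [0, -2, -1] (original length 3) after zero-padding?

Original 3-point DFT: [-3, 1.5000+0.8660i, 1.5000-0.8660i]
Zero-padded 7-point DFT provides frequency interpolation.

DFT_7([x, 0, ...]) = [-3, -1.0245+2.5386i, 1.3460+1.5160i, 1.1784+0.0859i, 1.1784-0.0859i, 1.3460-1.5160i, -1.0245-2.5386i]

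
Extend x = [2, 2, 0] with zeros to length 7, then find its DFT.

Original 3-point DFT: [4, 1.0000-1.7321i, 1.0000+1.7321i]
Zero-padded 7-point DFT provides frequency interpolation.

DFT_7([x, 0, ...]) = [4, 3.2470-1.5637i, 1.5550-1.9499i, 0.1981-0.8678i, 0.1981+0.8678i, 1.5550+1.9499i, 3.2470+1.5637i]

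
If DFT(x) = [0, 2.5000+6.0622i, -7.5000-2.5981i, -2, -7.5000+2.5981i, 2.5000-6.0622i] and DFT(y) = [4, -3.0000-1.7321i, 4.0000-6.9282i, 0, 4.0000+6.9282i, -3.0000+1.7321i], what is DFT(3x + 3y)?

By linearity: DFT(3x + 3y) = 3·DFT(x) + 3·DFT(y)
= 3·[0, 2.5000+6.0622i, -7.5000-2.5981i, -2, -7.5000+2.5981i, 2.5000-6.0622i] + 3·[4, -3.0000-1.7321i, 4.0000-6.9282i, 0, 4.0000+6.9282i, -3.0000+1.7321i]

Computing element-wise:
Z[0] = 3·(0) + 3·(4) = 12
Z[1] = 3·(2.5000+6.0622i) + 3·(-3.0000-1.7321i) = -1.5000+12.9903i
Z[2] = 3·(-7.5000-2.5981i) + 3·(4.0000-6.9282i) = -10.5000-28.5789i
Z[3] = 3·(-2) + 3·(0) = -6
Z[4] = 3·(-7.5000+2.5981i) + 3·(4.0000+6.9282i) = -10.5000+28.5789i
Z[5] = 3·(2.5000-6.0622i) + 3·(-3.0000+1.7321i) = -1.5000-12.9903i

DFT(3x + 3y) = 3·X + 3·Y = [12, -1.5000+12.9903i, -10.5000-28.5789i, -6, -10.5000+28.5789i, -1.5000-12.9903i]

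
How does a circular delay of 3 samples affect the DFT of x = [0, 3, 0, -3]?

Time shift by 3: X_shifted[k] = ω_4^(3k) · X[k]
Shifted x = [3, 0, -3, 0]

DFT(x[n-3]) = [0, 6, 0, 6]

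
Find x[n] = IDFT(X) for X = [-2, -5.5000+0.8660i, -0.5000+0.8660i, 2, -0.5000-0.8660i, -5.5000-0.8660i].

x[n] = (1/6) Σ(k=0 to 5) X[k] · e^(2πikn/6)

Computing each x[n]:
x[0] = -2
x[1] = -2
x[2] = 1
x[3] = 1
x[4] = 1
x[5] = -1

x = [-2, -2, 1, 1, 1, -1]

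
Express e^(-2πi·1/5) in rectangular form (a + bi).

ω_5^1 = e^(-2πi·1/5)
= cos(-2π·1/5) + i·sin(-2π·1/5)
= cos(-2π/5) + i·sin(-2π/5)

ω_5^1 = cos(-2π/5) + i·sin(-2π/5) = 0.3090-0.9511i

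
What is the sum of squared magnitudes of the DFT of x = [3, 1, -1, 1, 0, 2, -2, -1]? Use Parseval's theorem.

Parseval: Σ|x[n]|² = (1/N)Σ|X[k]|², so Σ|X[k]|² = N·Σ|x[n]|² = 8·21.0000

Σ|X[k]|² = N·Σ|x[n]|² = 8·21.0000 = 168.0000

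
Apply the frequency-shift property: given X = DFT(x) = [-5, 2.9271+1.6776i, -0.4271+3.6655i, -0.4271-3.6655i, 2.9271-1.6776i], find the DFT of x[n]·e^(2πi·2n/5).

Modulation property: DFT(ω_5^(-2n)·x[n]) = X[(k-2) mod 5], so circularly shift X by 2 positions.

X[k-2] = [-0.4271-3.6655i, 2.9271-1.6776i, -5, 2.9271+1.6776i, -0.4271+3.6655i]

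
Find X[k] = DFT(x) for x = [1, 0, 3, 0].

X[k] = Σ(n=0 to 3) x[n] · ω_4^(nk)
where ω_4 = e^(-2πi/4)

Computing each X[k]:
X[0] = 4
X[1] = -2
X[2] = 4
X[3] = -2

X = [4, -2, 4, -2]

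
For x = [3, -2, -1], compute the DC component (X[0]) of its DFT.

X[0] = Σ(n=0 to 2) x[n] · ω_3^0 = Σ x[n]
= (3) + (-2) + (-1)

X[0] = 0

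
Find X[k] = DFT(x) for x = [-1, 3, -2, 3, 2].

X[k] = Σ(n=0 to 4) x[n] · ω_5^(nk)
where ω_5 = e^(-2πi/5)

Computing each X[k]:
X[0] = 5
X[1] = -0.2639+1.9879i
X[2] = -4.7361-5.3431i
X[3] = -4.7361+5.3431i
X[4] = -0.2639-1.9879i

X = [5, -0.2639+1.9879i, -4.7361-5.3431i, -4.7361+5.3431i, -0.2639-1.9879i]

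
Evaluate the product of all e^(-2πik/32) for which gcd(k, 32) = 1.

The primitive 32nd roots of unity are ω_32^k for k coprime to 32: k ∈ {1, 3, 5, 7, 9, 11, 13, 15, 17, 19, 21, 23, 25, 27, 29, 31}
Their product equals the constant term of the cyclotomic polynomial Φ_32(x) up to sign.
For n ≥ 3, the product of all primitive nth roots of unity is 1. (For n=1 it is 1; for n=2 it is -1.)

1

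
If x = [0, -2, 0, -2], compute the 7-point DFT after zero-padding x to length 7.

Original 4-point DFT: [-4, 0, 4, 0]
Zero-padded 7-point DFT provides frequency interpolation.

DFT_7([x, 0, ...]) = [-4, 0.5550+2.4314i, -0.8019+0.3862i, 2.2470+2.8176i, 2.2470-2.8176i, -0.8019-0.3862i, 0.5550-2.4314i]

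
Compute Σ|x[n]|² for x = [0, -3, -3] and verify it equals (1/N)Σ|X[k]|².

Time domain:
Σ|x[n]|² = |0|² + |-3|² + |-3|² = 18.0000

Frequency domain:
(1/3)Σ|X[k]|² = (1/3)(|-6|² + |3|² + |3|²) = (1/3)·54.0000 = 18.0000

Both sides agree, confirming Parseval's theorem.

Σ|x[n]|² = (1/N)Σ|X[k]|² = 18.0000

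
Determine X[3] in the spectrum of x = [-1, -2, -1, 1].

X[3] = Σ(n=0 to 3) x[n] · ω_4^(3n) where ω_4 = e^(-2πi/4)
= (-1)·ω_4^0 + (-2)·ω_4^3 + (-1)·ω_4^6 + (1)·ω_4^9

X[3] = -3i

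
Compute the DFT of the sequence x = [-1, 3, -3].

X[k] = Σ(n=0 to 2) x[n] · ω_3^(nk)
where ω_3 = e^(-2πi/3)

Computing each X[k]:
X[0] = -1
X[1] = -1.0000-5.1962i
X[2] = -1.0000+5.1962i

X = [-1, -1.0000-5.1962i, -1.0000+5.1962i]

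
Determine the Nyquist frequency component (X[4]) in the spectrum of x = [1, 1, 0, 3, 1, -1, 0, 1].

X[4] = Σ(n=0 to 7) x[n] · ω_8^(4n) where ω_8 = e^(-2πi/8)
= (1)·ω_8^0 + (1)·ω_8^4 + (0)·ω_8^8 + (3)·ω_8^12 + (1)·ω_8^16 + (-1)·ω_8^20 + (0)·ω_8^24 + (1)·ω_8^28

X[4] = -2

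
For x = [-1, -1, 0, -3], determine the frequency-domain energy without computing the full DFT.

Parseval: Σ|x[n]|² = (1/N)Σ|X[k]|², so Σ|X[k]|² = N·Σ|x[n]|² = 4·11.0000

Σ|X[k]|² = N·Σ|x[n]|² = 4·11.0000 = 44.0000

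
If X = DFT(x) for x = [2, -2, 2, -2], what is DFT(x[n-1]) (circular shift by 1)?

Time shift by 1: X_shifted[k] = ω_4^(1k) · X[k]
Shifted x = [-2, 2, -2, 2]

DFT(x[n-1]) = [0, 0, -8, 0]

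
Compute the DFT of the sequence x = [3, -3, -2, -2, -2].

X[k] = Σ(n=0 to 4) x[n] · ω_5^(nk)
where ω_5 = e^(-2πi/5)

Computing each X[k]:
X[0] = -6
X[1] = 4.6910+0.9511i
X[2] = 5.8090+0.5878i
X[3] = 5.8090-0.5878i
X[4] = 4.6910-0.9511i

X = [-6, 4.6910+0.9511i, 5.8090+0.5878i, 5.8090-0.5878i, 4.6910-0.9511i]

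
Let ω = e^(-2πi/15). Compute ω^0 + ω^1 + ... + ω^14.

Sum of all nth roots of unity equals 0 for n > 1 (geometric series with r ≠ 1).

0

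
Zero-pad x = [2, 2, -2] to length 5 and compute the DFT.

Original 3-point DFT: [2, 2.0000-3.4641i, 2.0000+3.4641i]
Zero-padded 5-point DFT provides frequency interpolation.

DFT_5([x, 0, ...]) = [2, 4.2361-0.7265i, -0.2361-3.0777i, -0.2361+3.0777i, 4.2361+0.7265i]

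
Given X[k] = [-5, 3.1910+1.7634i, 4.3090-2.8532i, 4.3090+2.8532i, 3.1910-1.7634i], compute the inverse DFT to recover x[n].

x[n] = (1/5) Σ(k=0 to 4) X[k] · e^(2πikn/5)

Computing each x[n]:
x[0] = 2
x[1] = -2
x[2] = -3
x[3] = 0
x[4] = -2

x = [2, -2, -3, 0, -2]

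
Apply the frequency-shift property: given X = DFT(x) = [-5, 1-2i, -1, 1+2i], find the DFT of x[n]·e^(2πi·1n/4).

Modulation property: DFT(ω_4^(-1n)·x[n]) = X[(k-1) mod 4], so circularly shift X by 1 positions.

X[k-1] = [1+2i, -5, 1-2i, -1]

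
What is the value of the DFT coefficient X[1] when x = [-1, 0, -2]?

X[1] = Σ(n=0 to 2) x[n] · ω_3^(1n) where ω_3 = e^(-2πi/3)
= (-1)·ω_3^0 + (0)·ω_3^1 + (-2)·ω_3^2

X[1] = -1.7321i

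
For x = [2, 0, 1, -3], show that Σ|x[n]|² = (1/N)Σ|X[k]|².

Time domain:
Σ|x[n]|² = |2|² + |0|² + |1|² + |-3|² = 14.0000

Frequency domain:
(1/4)Σ|X[k]|² = (1/4)(|0|² + |1-3i|² + |6|² + |1+3i|²) = (1/4)·56.0000 = 14.0000

Both sides agree, confirming Parseval's theorem.

Σ|x[n]|² = (1/N)Σ|X[k]|² = 14.0000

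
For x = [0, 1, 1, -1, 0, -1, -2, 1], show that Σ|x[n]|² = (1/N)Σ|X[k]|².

Time domain:
Σ|x[n]|² = |0|² + |1|² + |1|² + |-1|² + |0|² + |-1|² + |-2|² + |1|² = 9.0000

Frequency domain:
(1/8)Σ|X[k]|² = (1/8)(|-1|² + |2.8284-3.0000i|² + |1|² + |-2.8284+3.0000i|² + |-1|² + |-2.8284-3.0000i|² + |1|² + |2.8284+3.0000i|²) = (1/8)·72.0000 = 9.0000

Both sides agree, confirming Parseval's theorem.

Σ|x[n]|² = (1/N)Σ|X[k]|² = 9.0000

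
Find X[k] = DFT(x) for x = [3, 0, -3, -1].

X[k] = Σ(n=0 to 3) x[n] · ω_4^(nk)
where ω_4 = e^(-2πi/4)

Computing each X[k]:
X[0] = -1
X[1] = 6-1i
X[2] = 1
X[3] = 6+1i

X = [-1, 6-1i, 1, 6+1i]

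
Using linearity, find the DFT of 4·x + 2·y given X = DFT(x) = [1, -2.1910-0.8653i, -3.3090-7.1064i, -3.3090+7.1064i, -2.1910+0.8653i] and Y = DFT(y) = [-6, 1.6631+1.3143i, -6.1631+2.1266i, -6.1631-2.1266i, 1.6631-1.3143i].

By linearity: DFT(4x + 2y) = 4·DFT(x) + 2·DFT(y)
= 4·[1, -2.1910-0.8653i, -3.3090-7.1064i, -3.3090+7.1064i, -2.1910+0.8653i] + 2·[-6, 1.6631+1.3143i, -6.1631+2.1266i, -6.1631-2.1266i, 1.6631-1.3143i]

Computing element-wise:
Z[0] = 4·(1) + 2·(-6) = -8
Z[1] = 4·(-2.1910-0.8653i) + 2·(1.6631+1.3143i) = -5.4378-0.8326i
Z[2] = 4·(-3.3090-7.1064i) + 2·(-6.1631+2.1266i) = -25.5622-24.1724i
Z[3] = 4·(-3.3090+7.1064i) + 2·(-6.1631-2.1266i) = -25.5622+24.1724i
Z[4] = 4·(-2.1910+0.8653i) + 2·(1.6631-1.3143i) = -5.4378+0.8326i

DFT(4x + 2y) = 4·X + 2·Y = [-8, -5.4378-0.8326i, -25.5622-24.1724i, -25.5622+24.1724i, -5.4378+0.8326i]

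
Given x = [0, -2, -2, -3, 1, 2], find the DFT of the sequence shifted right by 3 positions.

Time shift by 3: X_shifted[k] = ω_6^(3k) · X[k]
Shifted x = [-3, 1, 2, 0, -2, -2]

DFT(x[n-3]) = [-4, -3.5000-6.0622i, -2.5000+0.8660i, -2, -2.5000-0.8660i, -3.5000+6.0622i]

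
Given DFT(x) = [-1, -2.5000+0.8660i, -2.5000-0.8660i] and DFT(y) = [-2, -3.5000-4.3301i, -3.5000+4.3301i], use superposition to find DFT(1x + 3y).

By linearity: DFT(1x + 3y) = 1·DFT(x) + 3·DFT(y)
= 1·[-1, -2.5000+0.8660i, -2.5000-0.8660i] + 3·[-2, -3.5000-4.3301i, -3.5000+4.3301i]

Computing element-wise:
Z[0] = 1·(-1) + 3·(-2) = -7
Z[1] = 1·(-2.5000+0.8660i) + 3·(-3.5000-4.3301i) = -13.0000-12.1243i
Z[2] = 1·(-2.5000-0.8660i) + 3·(-3.5000+4.3301i) = -13.0000+12.1243i

DFT(1x + 3y) = 1·X + 3·Y = [-7, -13.0000-12.1243i, -13.0000+12.1243i]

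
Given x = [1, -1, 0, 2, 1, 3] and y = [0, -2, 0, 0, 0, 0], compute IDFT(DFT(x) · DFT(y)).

(x ⊛ y)[n] = Σ(m=0 to 5) x[m] · y[(n-m) mod 6]

Computing each output sample:
(x ⊛ y)[0] = -6
(x ⊛ y)[1] = -2
(x ⊛ y)[2] = 2
(x ⊛ y)[3] = 0
(x ⊛ y)[4] = -4
(x ⊛ y)[5] = -2

x ⊛ y = [-6, -2, 2, 0, -4, -2]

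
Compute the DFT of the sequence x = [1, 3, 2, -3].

X[k] = Σ(n=0 to 3) x[n] · ω_4^(nk)
where ω_4 = e^(-2πi/4)

Computing each X[k]:
X[0] = 3
X[1] = -1-6i
X[2] = 3
X[3] = -1+6i

X = [3, -1-6i, 3, -1+6i]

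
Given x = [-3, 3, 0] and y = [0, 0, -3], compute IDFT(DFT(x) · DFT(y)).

(x ⊛ y)[n] = Σ(m=0 to 2) x[m] · y[(n-m) mod 3]

Computing each output sample:
(x ⊛ y)[0] = -9
(x ⊛ y)[1] = 0
(x ⊛ y)[2] = 9

x ⊛ y = [-9, 0, 9]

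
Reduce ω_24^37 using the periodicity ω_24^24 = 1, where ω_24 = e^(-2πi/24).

Since ω_24^24 = 1, powers reduce modulo 24.
37 mod 24 = 13
So ω_24^37 = ω_24^13 = e^(-2πi·13/24)

ω_24^37 = ω_24^13 = -0.9659+0.2588i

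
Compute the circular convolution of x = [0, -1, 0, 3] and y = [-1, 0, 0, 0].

(x ⊛ y)[n] = Σ(m=0 to 3) x[m] · y[(n-m) mod 4]

Computing each output sample:
(x ⊛ y)[0] = 0
(x ⊛ y)[1] = 1
(x ⊛ y)[2] = 0
(x ⊛ y)[3] = -3

x ⊛ y = [0, 1, 0, -3]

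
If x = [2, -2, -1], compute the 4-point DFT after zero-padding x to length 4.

Original 3-point DFT: [-1, 3.5000+0.8660i, 3.5000-0.8660i]
Zero-padded 4-point DFT provides frequency interpolation.

DFT_4([x, 0, ...]) = [-1, 3+2i, 3, 3-2i]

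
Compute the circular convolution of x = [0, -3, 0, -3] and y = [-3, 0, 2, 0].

(x ⊛ y)[n] = Σ(m=0 to 3) x[m] · y[(n-m) mod 4]

Computing each output sample:
(x ⊛ y)[0] = 0
(x ⊛ y)[1] = 3
(x ⊛ y)[2] = 0
(x ⊛ y)[3] = 3

x ⊛ y = [0, 3, 0, 3]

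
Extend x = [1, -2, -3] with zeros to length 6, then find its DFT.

Original 3-point DFT: [-4, 3.5000-0.8660i, 3.5000+0.8660i]
Zero-padded 6-point DFT provides frequency interpolation.

DFT_6([x, 0, ...]) = [-4, 1.5000+4.3301i, 3.5000-0.8660i, 0, 3.5000+0.8660i, 1.5000-4.3301i]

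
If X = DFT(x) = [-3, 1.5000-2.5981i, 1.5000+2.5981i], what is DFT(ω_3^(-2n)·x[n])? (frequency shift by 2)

Modulation property: DFT(ω_3^(-2n)·x[n]) = X[(k-2) mod 3], so circularly shift X by 2 positions.

X[k-2] = [1.5000-2.5981i, 1.5000+2.5981i, -3]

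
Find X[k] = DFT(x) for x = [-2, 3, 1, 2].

X[k] = Σ(n=0 to 3) x[n] · ω_4^(nk)
where ω_4 = e^(-2πi/4)

Computing each X[k]:
X[0] = 4
X[1] = -3-1i
X[2] = -6
X[3] = -3+1i

X = [4, -3-1i, -6, -3+1i]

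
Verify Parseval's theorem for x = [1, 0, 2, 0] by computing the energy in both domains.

Time domain:
Σ|x[n]|² = |1|² + |0|² + |2|² + |0|² = 5.0000

Frequency domain:
(1/4)Σ|X[k]|² = (1/4)(|3|² + |-1|² + |3|² + |-1|²) = (1/4)·20.0000 = 5.0000

Both sides agree, confirming Parseval's theorem.

Σ|x[n]|² = (1/N)Σ|X[k]|² = 5.0000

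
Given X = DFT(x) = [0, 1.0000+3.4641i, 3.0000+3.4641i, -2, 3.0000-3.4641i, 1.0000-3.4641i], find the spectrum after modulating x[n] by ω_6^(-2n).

Modulation property: DFT(ω_6^(-2n)·x[n]) = X[(k-2) mod 6], so circularly shift X by 2 positions.

X[k-2] = [3.0000-3.4641i, 1.0000-3.4641i, 0, 1.0000+3.4641i, 3.0000+3.4641i, -2]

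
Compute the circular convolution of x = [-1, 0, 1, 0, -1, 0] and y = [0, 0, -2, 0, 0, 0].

(x ⊛ y)[n] = Σ(m=0 to 5) x[m] · y[(n-m) mod 6]

Computing each output sample:
(x ⊛ y)[0] = 2
(x ⊛ y)[1] = 0
(x ⊛ y)[2] = 2
(x ⊛ y)[3] = 0
(x ⊛ y)[4] = -2
(x ⊛ y)[5] = 0

x ⊛ y = [2, 0, 2, 0, -2, 0]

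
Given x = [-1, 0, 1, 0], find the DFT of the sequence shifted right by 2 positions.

Time shift by 2: X_shifted[k] = ω_4^(2k) · X[k]
Shifted x = [1, 0, -1, 0]

DFT(x[n-2]) = [0, 2, 0, 2]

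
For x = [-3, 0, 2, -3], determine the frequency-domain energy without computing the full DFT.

Parseval: Σ|x[n]|² = (1/N)Σ|X[k]|², so Σ|X[k]|² = N·Σ|x[n]|² = 4·22.0000

Σ|X[k]|² = N·Σ|x[n]|² = 4·22.0000 = 88.0000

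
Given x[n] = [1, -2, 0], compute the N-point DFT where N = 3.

X[k] = Σ(n=0 to 2) x[n] · ω_3^(nk)
where ω_3 = e^(-2πi/3)

Computing each X[k]:
X[0] = -1
X[1] = 2.0000+1.7321i
X[2] = 2.0000-1.7321i

X = [-1, 2.0000+1.7321i, 2.0000-1.7321i]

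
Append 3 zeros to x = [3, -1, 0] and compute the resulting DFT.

Original 3-point DFT: [2, 3.5000+0.8660i, 3.5000-0.8660i]
Zero-padded 6-point DFT provides frequency interpolation.

DFT_6([x, 0, ...]) = [2, 2.5000+0.8660i, 3.5000+0.8660i, 4, 3.5000-0.8660i, 2.5000-0.8660i]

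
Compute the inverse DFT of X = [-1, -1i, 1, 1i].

x[n] = (1/4) Σ(k=0 to 3) X[k] · e^(2πikn/4)

Computing each x[n]:
x[0] = 0
x[1] = 0
x[2] = 0
x[3] = -1

x = [0, 0, 0, -1]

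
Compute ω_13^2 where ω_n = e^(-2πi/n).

ω_13^2 = e^(-2πi·2/13)
= cos(-2π·2/13) + i·sin(-2π·2/13)
= cos(-4π/13) + i·sin(-4π/13)

ω_13^2 = cos(-4π/13) + i·sin(-4π/13) = 0.5681-0.8230i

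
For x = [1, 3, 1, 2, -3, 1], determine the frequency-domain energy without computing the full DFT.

Parseval: Σ|x[n]|² = (1/N)Σ|X[k]|², so Σ|X[k]|² = N·Σ|x[n]|² = 6·25.0000

Σ|X[k]|² = N·Σ|x[n]|² = 6·25.0000 = 150.0000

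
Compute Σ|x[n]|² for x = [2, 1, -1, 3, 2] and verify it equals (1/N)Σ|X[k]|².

Time domain:
Σ|x[n]|² = |2|² + |1|² + |-1|² + |3|² + |2|² = 19.0000

Frequency domain:
(1/5)Σ|X[k]|² = (1/5)(|7|² + |1.3090+3.3022i|² + |0.1910-3.2164i|² + |0.1910+3.2164i|² + |1.3090-3.3022i|²) = (1/5)·95.0000 = 19.0000

Both sides agree, confirming Parseval's theorem.

Σ|x[n]|² = (1/N)Σ|X[k]|² = 19.0000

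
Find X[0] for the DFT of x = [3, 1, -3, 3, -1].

X[0] = Σ(n=0 to 4) x[n] · ω_5^0 = Σ x[n]
= (3) + (1) + (-3) + (3) + (-1)

X[0] = 3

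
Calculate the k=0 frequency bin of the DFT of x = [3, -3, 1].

X[0] = Σ(n=0 to 2) x[n] · ω_3^0 = Σ x[n]
= (3) + (-3) + (1)

X[0] = 1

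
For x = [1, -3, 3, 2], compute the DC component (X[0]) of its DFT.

X[0] = Σ(n=0 to 3) x[n] · ω_4^0 = Σ x[n]
= (1) + (-3) + (3) + (2)

X[0] = 3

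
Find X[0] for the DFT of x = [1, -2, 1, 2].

X[0] = Σ(n=0 to 3) x[n] · ω_4^0 = Σ x[n]
= (1) + (-2) + (1) + (2)

X[0] = 2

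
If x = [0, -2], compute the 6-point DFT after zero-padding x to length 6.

Original 2-point DFT: [-2, 2]
Zero-padded 6-point DFT provides frequency interpolation.

DFT_6([x, 0, ...]) = [-2, -1.0000+1.7321i, 1.0000+1.7321i, 2, 1.0000-1.7321i, -1.0000-1.7321i]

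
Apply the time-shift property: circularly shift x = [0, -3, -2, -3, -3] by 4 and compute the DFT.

Time shift by 4: X_shifted[k] = ω_5^(4k) · X[k]
Shifted x = [-3, -2, -3, -3, 0]

DFT(x[n-4]) = [-11, 1.2361+1.9021i, -3.2361+1.1756i, -3.2361-1.1756i, 1.2361-1.9021i]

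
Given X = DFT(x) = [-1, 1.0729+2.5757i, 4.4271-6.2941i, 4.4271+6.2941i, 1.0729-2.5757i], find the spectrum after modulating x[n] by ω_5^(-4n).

Modulation property: DFT(ω_5^(-4n)·x[n]) = X[(k-4) mod 5], so circularly shift X by 4 positions.

X[k-4] = [1.0729+2.5757i, 4.4271-6.2941i, 4.4271+6.2941i, 1.0729-2.5757i, -1]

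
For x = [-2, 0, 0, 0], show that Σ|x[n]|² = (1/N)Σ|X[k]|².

Time domain:
Σ|x[n]|² = |-2|² + |0|² + |0|² + |0|² = 4.0000

Frequency domain:
(1/4)Σ|X[k]|² = (1/4)(|-2|² + |-2|² + |-2|² + |-2|²) = (1/4)·16.0000 = 4.0000

Both sides agree, confirming Parseval's theorem.

Σ|x[n]|² = (1/N)Σ|X[k]|² = 4.0000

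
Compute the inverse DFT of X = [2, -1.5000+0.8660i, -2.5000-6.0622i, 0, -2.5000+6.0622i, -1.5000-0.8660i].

x[n] = (1/6) Σ(k=0 to 5) X[k] · e^(2πikn/6)

Computing each x[n]:
x[0] = -1
x[1] = 2
x[2] = -1
x[3] = 0
x[4] = 3
x[5] = -1

x = [-1, 2, -1, 0, 3, -1]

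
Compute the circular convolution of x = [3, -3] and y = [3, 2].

(x ⊛ y)[n] = Σ(m=0 to 1) x[m] · y[(n-m) mod 2]

Computing each output sample:
(x ⊛ y)[0] = 3
(x ⊛ y)[1] = -3

x ⊛ y = [3, -3]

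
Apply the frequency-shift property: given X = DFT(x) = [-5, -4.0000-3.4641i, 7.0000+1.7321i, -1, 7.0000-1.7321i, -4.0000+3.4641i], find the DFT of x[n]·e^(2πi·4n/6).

Modulation property: DFT(ω_6^(-4n)·x[n]) = X[(k-4) mod 6], so circularly shift X by 4 positions.

X[k-4] = [7.0000+1.7321i, -1, 7.0000-1.7321i, -4.0000+3.4641i, -5, -4.0000-3.4641i]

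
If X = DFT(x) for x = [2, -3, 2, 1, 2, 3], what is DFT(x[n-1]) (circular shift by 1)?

Time shift by 1: X_shifted[k] = ω_6^(1k) · X[k]
Shifted x = [3, 2, -3, 2, 1, 2]

DFT(x[n-1]) = [7, 4.0000+3.4641i, 4.0000-3.4641i, -5, 4.0000+3.4641i, 4.0000-3.4641i]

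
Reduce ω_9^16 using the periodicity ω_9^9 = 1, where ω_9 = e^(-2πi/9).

Since ω_9^9 = 1, powers reduce modulo 9.
16 mod 9 = 7
So ω_9^16 = ω_9^7 = e^(-2πi·7/9)

ω_9^16 = ω_9^7 = 0.1736+0.9848i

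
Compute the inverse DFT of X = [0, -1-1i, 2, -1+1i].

x[n] = (1/4) Σ(k=0 to 3) X[k] · e^(2πikn/4)

Computing each x[n]:
x[0] = 0
x[1] = 0
x[2] = 1
x[3] = -1

x = [0, 0, 1, -1]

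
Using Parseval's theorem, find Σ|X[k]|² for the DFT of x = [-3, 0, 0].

Parseval: Σ|x[n]|² = (1/N)Σ|X[k]|², so Σ|X[k]|² = N·Σ|x[n]|² = 3·9.0000

Σ|X[k]|² = N·Σ|x[n]|² = 3·9.0000 = 27.0000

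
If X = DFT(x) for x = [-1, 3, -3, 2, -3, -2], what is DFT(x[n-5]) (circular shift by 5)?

Time shift by 5: X_shifted[k] = ω_6^(5k) · X[k]
Shifted x = [3, -3, 2, -3, -2, -1]

DFT(x[n-5]) = [-4, 4.0000-1.7321i, 2.0000+5.1962i, 10, 2.0000-5.1962i, 4.0000+1.7321i]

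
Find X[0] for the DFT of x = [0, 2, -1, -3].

X[0] = Σ(n=0 to 3) x[n] · ω_4^0 = Σ x[n]
= (0) + (2) + (-1) + (-3)

X[0] = -2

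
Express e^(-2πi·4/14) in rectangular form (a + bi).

ω_14^4 = e^(-2πi·4/14)
= cos(-2π·4/14) + i·sin(-2π·4/14)
= cos(-8π/14) + i·sin(-8π/14)

ω_14^4 = cos(-8π/14) + i·sin(-8π/14) = -0.2225-0.9749i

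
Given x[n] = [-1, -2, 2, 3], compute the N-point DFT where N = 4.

X[k] = Σ(n=0 to 3) x[n] · ω_4^(nk)
where ω_4 = e^(-2πi/4)

Computing each X[k]:
X[0] = 2
X[1] = -3+5i
X[2] = 0
X[3] = -3-5i

X = [2, -3+5i, 0, -3-5i]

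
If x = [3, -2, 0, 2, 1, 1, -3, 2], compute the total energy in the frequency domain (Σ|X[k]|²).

Parseval: Σ|x[n]|² = (1/N)Σ|X[k]|², so Σ|X[k]|² = N·Σ|x[n]|² = 8·32.0000

Σ|X[k]|² = N·Σ|x[n]|² = 8·32.0000 = 256.0000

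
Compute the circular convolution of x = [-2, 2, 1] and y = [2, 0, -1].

(x ⊛ y)[n] = Σ(m=0 to 2) x[m] · y[(n-m) mod 3]

Computing each output sample:
(x ⊛ y)[0] = -6
(x ⊛ y)[1] = 3
(x ⊛ y)[2] = 4

x ⊛ y = [-6, 3, 4]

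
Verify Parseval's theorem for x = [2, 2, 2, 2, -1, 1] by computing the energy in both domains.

Time domain:
Σ|x[n]|² = |2|² + |2|² + |2|² + |2|² + |-1|² + |1|² = 18.0000

Frequency domain:
(1/6)Σ|X[k]|² = (1/6)(|8|² + |1.0000-3.4641i|² + |2.0000+1.7321i|² + |-2|² + |2.0000-1.7321i|² + |1.0000+3.4641i|²) = (1/6)·108.0000 = 18.0000

Both sides agree, confirming Parseval's theorem.

Σ|x[n]|² = (1/N)Σ|X[k]|² = 18.0000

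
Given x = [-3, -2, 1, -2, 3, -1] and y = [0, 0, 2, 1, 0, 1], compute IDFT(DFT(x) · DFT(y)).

(x ⊛ y)[n] = Σ(m=0 to 5) x[m] · y[(n-m) mod 6]

Computing each output sample:
(x ⊛ y)[0] = 2
(x ⊛ y)[1] = 2
(x ⊛ y)[2] = -9
(x ⊛ y)[3] = -4
(x ⊛ y)[4] = -1
(x ⊛ y)[5] = -6

x ⊛ y = [2, 2, -9, -4, -1, -6]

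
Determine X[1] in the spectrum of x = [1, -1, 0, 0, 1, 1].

X[1] = Σ(n=0 to 5) x[n] · ω_6^(1n) where ω_6 = e^(-2πi/6)
= (1)·ω_6^0 + (-1)·ω_6^1 + (0)·ω_6^2 + (0)·ω_6^3 + (1)·ω_6^4 + (1)·ω_6^5

X[1] = 0.5000+2.5981i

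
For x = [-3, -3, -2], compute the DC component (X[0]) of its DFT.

X[0] = Σ(n=0 to 2) x[n] · ω_3^0 = Σ x[n]
= (-3) + (-3) + (-2)

X[0] = -8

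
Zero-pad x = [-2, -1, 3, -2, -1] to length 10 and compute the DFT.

Original 5-point DFT: [-3, -3.4271-2.9389i, -0.0729+4.7553i, -0.0729-4.7553i, -3.4271+2.9389i]
Zero-padded 10-point DFT provides frequency interpolation.

DFT_10([x, 0, ...]) = [-3, -0.4549+0.2245i, -3.4271-2.9389i, -6.0451+2.4899i, -0.0729+4.7553i, 3, -0.0729-4.7553i, -6.0451-2.4899i, -3.4271+2.9389i, -0.4549-0.2245i]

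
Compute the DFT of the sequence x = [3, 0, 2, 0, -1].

X[k] = Σ(n=0 to 4) x[n] · ω_5^(nk)
where ω_5 = e^(-2πi/5)

Computing each X[k]:
X[0] = 4
X[1] = 1.0729-2.1266i
X[2] = 4.4271+1.3143i
X[3] = 4.4271-1.3143i
X[4] = 1.0729+2.1266i

X = [4, 1.0729-2.1266i, 4.4271+1.3143i, 4.4271-1.3143i, 1.0729+2.1266i]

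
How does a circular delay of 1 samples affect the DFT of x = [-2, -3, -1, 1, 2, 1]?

Time shift by 1: X_shifted[k] = ω_6^(1k) · X[k]
Shifted x = [1, -2, -3, -1, 1, 2]

DFT(x[n-1]) = [-2, 3.0000+6.9282i, 1, 0, 1, 3.0000-6.9282i]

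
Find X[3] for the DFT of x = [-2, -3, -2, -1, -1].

X[3] = Σ(n=0 to 4) x[n] · ω_5^(3n) where ω_5 = e^(-2πi/5)
= (-2)·ω_5^0 + (-3)·ω_5^3 + (-2)·ω_5^6 + (-1)·ω_5^9 + (-1)·ω_5^12

X[3] = 0.3090-0.2245i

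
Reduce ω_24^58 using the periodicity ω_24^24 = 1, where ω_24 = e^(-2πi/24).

Since ω_24^24 = 1, powers reduce modulo 24.
58 mod 24 = 10
So ω_24^58 = ω_24^10 = e^(-2πi·10/24)

ω_24^58 = ω_24^10 = -0.8660-0.5000i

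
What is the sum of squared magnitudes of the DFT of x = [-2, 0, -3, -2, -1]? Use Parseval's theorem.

Parseval: Σ|x[n]|² = (1/N)Σ|X[k]|², so Σ|X[k]|² = N·Σ|x[n]|² = 5·18.0000

Σ|X[k]|² = N·Σ|x[n]|² = 5·18.0000 = 90.0000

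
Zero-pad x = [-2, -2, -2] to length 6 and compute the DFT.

Original 3-point DFT: [-6, 0, 0]
Zero-padded 6-point DFT provides frequency interpolation.

DFT_6([x, 0, ...]) = [-6, -2.0000+3.4641i, 0, -2, 0, -2.0000-3.4641i]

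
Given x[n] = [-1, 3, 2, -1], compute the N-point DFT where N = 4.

X[k] = Σ(n=0 to 3) x[n] · ω_4^(nk)
where ω_4 = e^(-2πi/4)

Computing each X[k]:
X[0] = 3
X[1] = -3-4i
X[2] = -1
X[3] = -3+4i

X = [3, -3-4i, -1, -3+4i]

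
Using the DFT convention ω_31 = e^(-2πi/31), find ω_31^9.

ω_31^9 = e^(-2πi·9/31)
= cos(-2π·9/31) + i·sin(-2π·9/31)
= cos(-18π/31) + i·sin(-18π/31)

ω_31^9 = cos(-18π/31) + i·sin(-18π/31) = -0.2507-0.9681i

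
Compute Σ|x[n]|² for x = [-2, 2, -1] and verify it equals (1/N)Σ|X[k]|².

Time domain:
Σ|x[n]|² = |-2|² + |2|² + |-1|² = 9.0000

Frequency domain:
(1/3)Σ|X[k]|² = (1/3)(|-1|² + |-2.5000-2.5981i|² + |-2.5000+2.5981i|²) = (1/3)·27.0000 = 9.0000

Both sides agree, confirming Parseval's theorem.

Σ|x[n]|² = (1/N)Σ|X[k]|² = 9.0000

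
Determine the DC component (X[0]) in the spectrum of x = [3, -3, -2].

X[0] = Σ(n=0 to 2) x[n] · ω_3^0 = Σ x[n]
= (3) + (-3) + (-2)

X[0] = -2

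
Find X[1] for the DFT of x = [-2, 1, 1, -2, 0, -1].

X[1] = Σ(n=0 to 5) x[n] · ω_6^(1n) where ω_6 = e^(-2πi/6)
= (-2)·ω_6^0 + (1)·ω_6^1 + (1)·ω_6^2 + (-2)·ω_6^3 + (0)·ω_6^4 + (-1)·ω_6^5

X[1] = -0.5000-2.5981i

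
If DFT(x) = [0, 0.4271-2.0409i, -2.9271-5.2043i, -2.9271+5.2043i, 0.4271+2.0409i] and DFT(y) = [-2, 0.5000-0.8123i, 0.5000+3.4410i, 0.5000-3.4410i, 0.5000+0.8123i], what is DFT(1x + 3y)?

By linearity: DFT(1x + 3y) = 1·DFT(x) + 3·DFT(y)
= 1·[0, 0.4271-2.0409i, -2.9271-5.2043i, -2.9271+5.2043i, 0.4271+2.0409i] + 3·[-2, 0.5000-0.8123i, 0.5000+3.4410i, 0.5000-3.4410i, 0.5000+0.8123i]

Computing element-wise:
Z[0] = 1·(0) + 3·(-2) = -6
Z[1] = 1·(0.4271-2.0409i) + 3·(0.5000-0.8123i) = 1.9271-4.4778i
Z[2] = 1·(-2.9271-5.2043i) + 3·(0.5000+3.4410i) = -1.4271+5.1187i
Z[3] = 1·(-2.9271+5.2043i) + 3·(0.5000-3.4410i) = -1.4271-5.1187i
Z[4] = 1·(0.4271+2.0409i) + 3·(0.5000+0.8123i) = 1.9271+4.4778i

DFT(1x + 3y) = 1·X + 3·Y = [-6, 1.9271-4.4778i, -1.4271+5.1187i, -1.4271-5.1187i, 1.9271+4.4778i]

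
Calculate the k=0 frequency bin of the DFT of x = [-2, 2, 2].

X[0] = Σ(n=0 to 2) x[n] · ω_3^0 = Σ x[n]
= (-2) + (2) + (2)

X[0] = 2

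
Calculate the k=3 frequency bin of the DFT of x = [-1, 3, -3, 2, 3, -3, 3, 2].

X[3] = Σ(n=0 to 7) x[n] · ω_8^(3n) where ω_8 = e^(-2πi/8)
= (-1)·ω_8^0 + (3)·ω_8^3 + (-3)·ω_8^6 + (2)·ω_8^9 + (3)·ω_8^12 + (-3)·ω_8^15 + (3)·ω_8^18 + (2)·ω_8^21

X[3] = -8.2426-10.2426i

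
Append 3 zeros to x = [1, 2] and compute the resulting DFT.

Original 2-point DFT: [3, -1]
Zero-padded 5-point DFT provides frequency interpolation.

DFT_5([x, 0, ...]) = [3, 1.6180-1.9021i, -0.6180-1.1756i, -0.6180+1.1756i, 1.6180+1.9021i]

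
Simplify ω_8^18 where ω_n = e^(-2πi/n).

Since ω_8^8 = 1, powers reduce modulo 8.
18 mod 8 = 2
So ω_8^18 = ω_8^2 = e^(-2πi·2/8)

ω_8^18 = ω_8^2 = -1i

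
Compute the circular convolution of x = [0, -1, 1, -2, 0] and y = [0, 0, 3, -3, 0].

(x ⊛ y)[n] = Σ(m=0 to 4) x[m] · y[(n-m) mod 5]

Computing each output sample:
(x ⊛ y)[0] = -9
(x ⊛ y)[1] = 6
(x ⊛ y)[2] = 0
(x ⊛ y)[3] = -3
(x ⊛ y)[4] = 6

x ⊛ y = [-9, 6, 0, -3, 6]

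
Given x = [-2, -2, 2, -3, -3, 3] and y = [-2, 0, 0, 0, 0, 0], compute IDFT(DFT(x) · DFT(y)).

(x ⊛ y)[n] = Σ(m=0 to 5) x[m] · y[(n-m) mod 6]

Computing each output sample:
(x ⊛ y)[0] = 4
(x ⊛ y)[1] = 4
(x ⊛ y)[2] = -4
(x ⊛ y)[3] = 6
(x ⊛ y)[4] = 6
(x ⊛ y)[5] = -6

x ⊛ y = [4, 4, -4, 6, 6, -6]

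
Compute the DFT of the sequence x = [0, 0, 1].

X[k] = Σ(n=0 to 2) x[n] · ω_3^(nk)
where ω_3 = e^(-2πi/3)

Computing each X[k]:
X[0] = 1
X[1] = -0.5000+0.8660i
X[2] = -0.5000-0.8660i

X = [1, -0.5000+0.8660i, -0.5000-0.8660i]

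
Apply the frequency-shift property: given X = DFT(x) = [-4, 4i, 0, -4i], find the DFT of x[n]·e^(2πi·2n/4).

Modulation property: DFT(ω_4^(-2n)·x[n]) = X[(k-2) mod 4], so circularly shift X by 2 positions.

X[k-2] = [0, -4i, -4, 4i]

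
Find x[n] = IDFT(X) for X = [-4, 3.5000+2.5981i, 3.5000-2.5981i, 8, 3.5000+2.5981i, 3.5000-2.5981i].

x[n] = (1/6) Σ(k=0 to 5) X[k] · e^(2πikn/6)

Computing each x[n]:
x[0] = 3
x[1] = -2
x[2] = -2
x[3] = -2
x[4] = 1
x[5] = -2

x = [3, -2, -2, -2, 1, -2]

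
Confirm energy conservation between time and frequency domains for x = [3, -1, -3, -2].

Time domain:
Σ|x[n]|² = |3|² + |-1|² + |-3|² + |-2|² = 23.0000

Frequency domain:
(1/4)Σ|X[k]|² = (1/4)(|-3|² + |6-1i|² + |3|² + |6+1i|²) = (1/4)·92.0000 = 23.0000

Both sides agree, confirming Parseval's theorem.

Σ|x[n]|² = (1/N)Σ|X[k]|² = 23.0000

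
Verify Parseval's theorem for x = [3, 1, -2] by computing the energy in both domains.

Time domain:
Σ|x[n]|² = |3|² + |1|² + |-2|² = 14.0000

Frequency domain:
(1/3)Σ|X[k]|² = (1/3)(|2|² + |3.5000-2.5981i|² + |3.5000+2.5981i|²) = (1/3)·42.0000 = 14.0000

Both sides agree, confirming Parseval's theorem.

Σ|x[n]|² = (1/N)Σ|X[k]|² = 14.0000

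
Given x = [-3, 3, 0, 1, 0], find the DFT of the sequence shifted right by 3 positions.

Time shift by 3: X_shifted[k] = ω_5^(3k) · X[k]
Shifted x = [0, 1, 0, -3, 3]

DFT(x[n-3]) = [1, 3.6631+0.1388i, -4.1631+4.0287i, -4.1631-4.0287i, 3.6631-0.1388i]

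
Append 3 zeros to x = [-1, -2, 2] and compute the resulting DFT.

Original 3-point DFT: [-1, -1.0000+3.4641i, -1.0000-3.4641i]
Zero-padded 6-point DFT provides frequency interpolation.

DFT_6([x, 0, ...]) = [-1, -3, -1.0000+3.4641i, 3, -1.0000-3.4641i, -3]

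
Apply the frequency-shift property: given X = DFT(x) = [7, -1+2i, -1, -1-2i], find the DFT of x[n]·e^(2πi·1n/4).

Modulation property: DFT(ω_4^(-1n)·x[n]) = X[(k-1) mod 4], so circularly shift X by 1 positions.

X[k-1] = [-1-2i, 7, -1+2i, -1]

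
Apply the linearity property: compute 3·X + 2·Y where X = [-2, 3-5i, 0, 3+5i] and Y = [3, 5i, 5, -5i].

By linearity: DFT(3x + 2y) = 3·DFT(x) + 2·DFT(y)
= 3·[-2, 3-5i, 0, 3+5i] + 2·[3, 5i, 5, -5i]

Computing element-wise:
Z[0] = 3·(-2) + 2·(3) = 0
Z[1] = 3·(3-5i) + 2·(5i) = 9-5i
Z[2] = 3·(0) + 2·(5) = 10
Z[3] = 3·(3+5i) + 2·(-5i) = 9+5i

DFT(3x + 2y) = 3·X + 2·Y = [0, 9-5i, 10, 9+5i]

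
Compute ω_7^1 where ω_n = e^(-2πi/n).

ω_7^1 = e^(-2πi·1/7)
= cos(-2π·1/7) + i·sin(-2π·1/7)
= cos(-2π/7) + i·sin(-2π/7)

ω_7^1 = cos(-2π/7) + i·sin(-2π/7) = 0.6235-0.7818i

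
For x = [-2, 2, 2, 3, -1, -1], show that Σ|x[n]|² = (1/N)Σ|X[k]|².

Time domain:
Σ|x[n]|² = |-2|² + |2|² + |2|² + |3|² + |-1|² + |-1|² = 23.0000

Frequency domain:
(1/6)Σ|X[k]|² = (1/6)(|3|² + |-5.0000-5.1962i|² + |0|² + |-5|² + |0|² + |-5.0000+5.1962i|²) = (1/6)·138.0000 = 23.0000

Both sides agree, confirming Parseval's theorem.

Σ|x[n]|² = (1/N)Σ|X[k]|² = 23.0000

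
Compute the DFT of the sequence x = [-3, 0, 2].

X[k] = Σ(n=0 to 2) x[n] · ω_3^(nk)
where ω_3 = e^(-2πi/3)

Computing each X[k]:
X[0] = -1
X[1] = -4.0000+1.7321i
X[2] = -4.0000-1.7321i

X = [-1, -4.0000+1.7321i, -4.0000-1.7321i]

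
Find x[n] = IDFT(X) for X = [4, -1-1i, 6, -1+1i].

x[n] = (1/4) Σ(k=0 to 3) X[k] · e^(2πikn/4)

Computing each x[n]:
x[0] = 2
x[1] = 0
x[2] = 3
x[3] = -1

x = [2, 0, 3, -1]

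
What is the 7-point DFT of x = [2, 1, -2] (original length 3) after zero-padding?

Original 3-point DFT: [1, 2.5000-2.5981i, 2.5000+2.5981i]
Zero-padded 7-point DFT provides frequency interpolation.

DFT_7([x, 0, ...]) = [1, 3.0685+1.1680i, 3.5794-1.8427i, -0.1479-1.9975i, -0.1479+1.9975i, 3.5794+1.8427i, 3.0685-1.1680i]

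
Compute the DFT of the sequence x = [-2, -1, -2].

X[k] = Σ(n=0 to 2) x[n] · ω_3^(nk)
where ω_3 = e^(-2πi/3)

Computing each X[k]:
X[0] = -5
X[1] = -0.5000-0.8660i
X[2] = -0.5000+0.8660i

X = [-5, -0.5000-0.8660i, -0.5000+0.8660i]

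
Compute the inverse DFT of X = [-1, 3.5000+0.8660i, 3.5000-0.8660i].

x[n] = (1/3) Σ(k=0 to 2) X[k] · e^(2πikn/3)

Computing each x[n]:
x[0] = 2
x[1] = -2
x[2] = -1

x = [2, -2, -1]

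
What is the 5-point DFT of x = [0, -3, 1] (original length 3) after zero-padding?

Original 3-point DFT: [-2, 1.0000+3.4641i, 1.0000-3.4641i]
Zero-padded 5-point DFT provides frequency interpolation.

DFT_5([x, 0, ...]) = [-2, -1.7361+2.2654i, 2.7361+2.7144i, 2.7361-2.7144i, -1.7361-2.2654i]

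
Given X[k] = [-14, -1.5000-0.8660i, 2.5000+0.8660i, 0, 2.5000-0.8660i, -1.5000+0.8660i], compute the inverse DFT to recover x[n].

x[n] = (1/6) Σ(k=0 to 5) X[k] · e^(2πikn/6)

Computing each x[n]:
x[0] = -2
x[1] = -3
x[2] = -2
x[3] = -1
x[4] = -3
x[5] = -3

x = [-2, -3, -2, -1, -3, -3]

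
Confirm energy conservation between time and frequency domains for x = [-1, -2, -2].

Time domain:
Σ|x[n]|² = |-1|² + |-2|² + |-2|² = 9.0000

Frequency domain:
(1/3)Σ|X[k]|² = (1/3)(|-5|² + |1|² + |1|²) = (1/3)·27.0000 = 9.0000

Both sides agree, confirming Parseval's theorem.

Σ|x[n]|² = (1/N)Σ|X[k]|² = 9.0000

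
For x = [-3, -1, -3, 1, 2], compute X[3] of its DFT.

X[3] = Σ(n=0 to 4) x[n] · ω_5^(3n) where ω_5 = e^(-2πi/5)
= (-3)·ω_5^0 + (-1)·ω_5^3 + (-3)·ω_5^6 + (1)·ω_5^9 + (2)·ω_5^12

X[3] = -4.4271+2.0409i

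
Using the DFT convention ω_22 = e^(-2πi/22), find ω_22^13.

ω_22^13 = e^(-2πi·13/22)
= cos(-2π·13/22) + i·sin(-2π·13/22)
= cos(-26π/22) + i·sin(-26π/22)

ω_22^13 = cos(-26π/22) + i·sin(-26π/22) = -0.8413+0.5406i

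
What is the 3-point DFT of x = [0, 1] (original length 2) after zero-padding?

Original 2-point DFT: [1, -1]
Zero-padded 3-point DFT provides frequency interpolation.

DFT_3([x, 0, ...]) = [1, -0.5000-0.8660i, -0.5000+0.8660i]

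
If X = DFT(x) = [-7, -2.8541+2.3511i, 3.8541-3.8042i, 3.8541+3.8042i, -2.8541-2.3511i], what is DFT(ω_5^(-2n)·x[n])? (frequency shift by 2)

Modulation property: DFT(ω_5^(-2n)·x[n]) = X[(k-2) mod 5], so circularly shift X by 2 positions.

X[k-2] = [3.8541+3.8042i, -2.8541-2.3511i, -7, -2.8541+2.3511i, 3.8541-3.8042i]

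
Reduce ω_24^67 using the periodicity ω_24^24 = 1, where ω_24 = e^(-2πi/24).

Since ω_24^24 = 1, powers reduce modulo 24.
67 mod 24 = 19
So ω_24^67 = ω_24^19 = e^(-2πi·19/24)

ω_24^67 = ω_24^19 = 0.2588+0.9659i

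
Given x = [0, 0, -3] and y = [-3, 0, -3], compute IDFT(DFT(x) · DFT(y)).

(x ⊛ y)[n] = Σ(m=0 to 2) x[m] · y[(n-m) mod 3]

Computing each output sample:
(x ⊛ y)[0] = 0
(x ⊛ y)[1] = 9
(x ⊛ y)[2] = 9

x ⊛ y = [0, 9, 9]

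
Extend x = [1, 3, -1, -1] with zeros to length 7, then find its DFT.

Original 4-point DFT: [2, 2-4i, -2, 2+4i]
Zero-padded 7-point DFT provides frequency interpolation.

DFT_7([x, 0, ...]) = [2, 3.9940-0.9367i, 0.6099-4.1405i, -2.1039-1.1086i, -2.1039+1.1086i, 0.6099+4.1405i, 3.9940+0.9367i]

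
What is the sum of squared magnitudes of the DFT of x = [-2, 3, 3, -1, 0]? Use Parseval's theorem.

Parseval: Σ|x[n]|² = (1/N)Σ|X[k]|², so Σ|X[k]|² = N·Σ|x[n]|² = 5·23.0000

Σ|X[k]|² = N·Σ|x[n]|² = 5·23.0000 = 115.0000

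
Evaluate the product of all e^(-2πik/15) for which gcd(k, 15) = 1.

The primitive 15th roots of unity are ω_15^k for k coprime to 15: k ∈ {1, 2, 4, 7, 8, 11, 13, 14}
Their product equals the constant term of the cyclotomic polynomial Φ_15(x) up to sign.
For n ≥ 3, the product of all primitive nth roots of unity is 1. (For n=1 it is 1; for n=2 it is -1.)

1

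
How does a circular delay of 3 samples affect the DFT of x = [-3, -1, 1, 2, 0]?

Time shift by 3: X_shifted[k] = ω_5^(3k) · X[k]
Shifted x = [1, 2, 0, -3, -1]

DFT(x[n-3]) = [-1, 3.7361-4.6165i, -0.7361+1.0898i, -0.7361-1.0898i, 3.7361+4.6165i]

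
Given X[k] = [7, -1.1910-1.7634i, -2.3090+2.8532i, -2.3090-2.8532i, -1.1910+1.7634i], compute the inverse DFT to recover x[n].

x[n] = (1/5) Σ(k=0 to 4) X[k] · e^(2πikn/5)

Computing each x[n]:
x[0] = 0
x[1] = 2
x[2] = 3
x[3] = 0
x[4] = 2

x = [0, 2, 3, 0, 2]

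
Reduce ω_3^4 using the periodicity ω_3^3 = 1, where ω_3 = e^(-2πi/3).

Since ω_3^3 = 1, powers reduce modulo 3.
4 mod 3 = 1
So ω_3^4 = ω_3^1 = e^(-2πi·1/3)

ω_3^4 = ω_3^1 = -0.5000-0.8660i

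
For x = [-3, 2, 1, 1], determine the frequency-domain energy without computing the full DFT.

Parseval: Σ|x[n]|² = (1/N)Σ|X[k]|², so Σ|X[k]|² = N·Σ|x[n]|² = 4·15.0000

Σ|X[k]|² = N·Σ|x[n]|² = 4·15.0000 = 60.0000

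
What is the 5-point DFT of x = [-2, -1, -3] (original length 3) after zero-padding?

Original 3-point DFT: [-6, -1.7321i, 1.7321i]
Zero-padded 5-point DFT provides frequency interpolation.

DFT_5([x, 0, ...]) = [-6, 0.1180+2.7144i, -2.1180-2.2654i, -2.1180+2.2654i, 0.1180-2.7144i]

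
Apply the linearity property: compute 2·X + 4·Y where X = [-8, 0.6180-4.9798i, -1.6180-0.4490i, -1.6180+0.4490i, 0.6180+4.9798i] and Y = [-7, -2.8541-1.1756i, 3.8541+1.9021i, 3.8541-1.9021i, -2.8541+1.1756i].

By linearity: DFT(2x + 4y) = 2·DFT(x) + 4·DFT(y)
= 2·[-8, 0.6180-4.9798i, -1.6180-0.4490i, -1.6180+0.4490i, 0.6180+4.9798i] + 4·[-7, -2.8541-1.1756i, 3.8541+1.9021i, 3.8541-1.9021i, -2.8541+1.1756i]

Computing element-wise:
Z[0] = 2·(-8) + 4·(-7) = -44
Z[1] = 2·(0.6180-4.9798i) + 4·(-2.8541-1.1756i) = -10.1804-14.6620i
Z[2] = 2·(-1.6180-0.4490i) + 4·(3.8541+1.9021i) = 12.1804+6.7104i
Z[3] = 2·(-1.6180+0.4490i) + 4·(3.8541-1.9021i) = 12.1804-6.7104i
Z[4] = 2·(0.6180+4.9798i) + 4·(-2.8541+1.1756i) = -10.1804+14.6620i

DFT(2x + 4y) = 2·X + 4·Y = [-44, -10.1804-14.6620i, 12.1804+6.7104i, 12.1804-6.7104i, -10.1804+14.6620i]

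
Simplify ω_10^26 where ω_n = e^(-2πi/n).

Since ω_10^10 = 1, powers reduce modulo 10.
26 mod 10 = 6
So ω_10^26 = ω_10^6 = e^(-2πi·6/10)

ω_10^26 = ω_10^6 = -0.8090+0.5878i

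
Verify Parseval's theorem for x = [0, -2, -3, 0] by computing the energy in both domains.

Time domain:
Σ|x[n]|² = |0|² + |-2|² + |-3|² + |0|² = 13.0000

Frequency domain:
(1/4)Σ|X[k]|² = (1/4)(|-5|² + |3+2i|² + |-1|² + |3-2i|²) = (1/4)·52.0000 = 13.0000

Both sides agree, confirming Parseval's theorem.

Σ|x[n]|² = (1/N)Σ|X[k]|² = 13.0000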